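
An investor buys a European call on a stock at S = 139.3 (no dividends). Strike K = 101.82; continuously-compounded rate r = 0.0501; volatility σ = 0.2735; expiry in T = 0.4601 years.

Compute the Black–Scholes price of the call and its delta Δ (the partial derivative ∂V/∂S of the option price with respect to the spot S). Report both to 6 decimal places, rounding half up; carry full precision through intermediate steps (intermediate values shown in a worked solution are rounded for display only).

σ√T = 0.2735·√0.4601 = 0.185517
d₁ = (ln(S/K) + (r+σ²/2)T) / (σ√T) = (ln(139.3/101.82) + (0.0501+0.2735²/2)·0.4601) / 0.185517 = (0.313423 + 0.040259) / 0.185517 = 1.906471
d₂ = d₁ − σ√T = 1.906471 − 0.185517 = 1.720954
e^{−rT} = e^{−0.0501·0.4601} = 0.977213
N(d₁) = 0.971705,  N(d₂) = 0.957370
Call price V = S·N(d₁) − K·e^{−rT}·N(d₂) = 135.358569 − 95.258158 = 40.100411
Δ = N(d₁) = 0.971705

price = 40.100411
Δ = 0.971705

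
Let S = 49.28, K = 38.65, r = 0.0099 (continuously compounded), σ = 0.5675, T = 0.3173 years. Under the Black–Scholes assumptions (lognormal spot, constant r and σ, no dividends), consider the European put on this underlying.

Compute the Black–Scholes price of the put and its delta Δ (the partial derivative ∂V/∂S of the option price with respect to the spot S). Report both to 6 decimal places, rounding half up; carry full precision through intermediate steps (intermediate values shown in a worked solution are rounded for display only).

price = 1.751994
Δ = -0.176255

σ√T = 0.5675·√0.3173 = 0.319669
d₁ = (ln(S/K) + (r+σ²/2)T) / (σ√T) = (ln(49.28/38.65) + (0.0099+0.5675²/2)·0.3173) / 0.319669 = (0.242972 + 0.054235) / 0.319669 = 0.929733
d₂ = d₁ − σ√T = 0.929733 − 0.319669 = 0.610064
e^{−rT} = e^{−0.0099·0.3173} = 0.996864
N(−d₁) = 0.176255,  N(−d₂) = 0.270910
Put price V = K·e^{−rT}·N(−d₂) − S·N(−d₁) = 10.437826 − 8.685832 = 1.751994
Δ = −N(−d₁) = -0.176255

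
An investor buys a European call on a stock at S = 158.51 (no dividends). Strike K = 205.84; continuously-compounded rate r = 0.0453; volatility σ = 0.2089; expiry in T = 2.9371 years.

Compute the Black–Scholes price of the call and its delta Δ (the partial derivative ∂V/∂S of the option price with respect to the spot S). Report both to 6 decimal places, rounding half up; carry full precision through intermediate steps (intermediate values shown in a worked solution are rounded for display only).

price = 14.724401
Δ = 0.428903

σ√T = 0.2089·√2.9371 = 0.358012
d₁ = (ln(S/K) + (r+σ²/2)T) / (σ√T) = (ln(158.51/205.84) + (0.0453+0.2089²/2)·2.9371) / 0.358012 = (-0.261281 + 0.197137) / 0.358012 = -0.179168
d₂ = d₁ − σ√T = -0.179168 − 0.358012 = -0.537181
e^{−rT} = e^{−0.0453·2.9371} = 0.875421
N(d₁) = 0.428903,  N(d₂) = 0.295571
Call price V = S·N(d₁) − K·e^{−rT}·N(d₂) = 67.985369 − 53.260968 = 14.724401
Δ = N(d₁) = 0.428903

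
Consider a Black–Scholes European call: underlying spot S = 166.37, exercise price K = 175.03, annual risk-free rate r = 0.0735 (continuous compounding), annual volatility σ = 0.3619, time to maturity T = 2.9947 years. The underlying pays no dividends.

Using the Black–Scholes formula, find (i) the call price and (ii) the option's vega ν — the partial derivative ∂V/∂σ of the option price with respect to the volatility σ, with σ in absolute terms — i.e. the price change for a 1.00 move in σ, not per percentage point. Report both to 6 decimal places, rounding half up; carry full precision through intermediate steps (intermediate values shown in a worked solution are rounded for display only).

price = 51.994612
ν = 96.874731

σ√T = 0.3619·√2.9947 = 0.626275
d₁ = (ln(S/K) + (r+σ²/2)T) / (σ√T) = (ln(166.37/175.03) + (0.0735+0.3619²/2)·2.9947) / 0.626275 = (-0.050743 + 0.416221) / 0.626275 = 0.583573
d₂ = d₁ − σ√T = 0.583573 − 0.626275 = -0.042702
e^{−rT} = e^{−0.0735·2.9947} = 0.802430
N(d₁) = 0.720246,  N(d₂) = 0.482970
Call price V = S·N(d₁) − K·e^{−rT}·N(d₂) = 119.827385 − 67.832773 = 51.994612
φ(d₁) = (1/√(2π))·e^{−d₁²/2} = 0.336480
ν = S·φ(d₁)·√T = 96.874731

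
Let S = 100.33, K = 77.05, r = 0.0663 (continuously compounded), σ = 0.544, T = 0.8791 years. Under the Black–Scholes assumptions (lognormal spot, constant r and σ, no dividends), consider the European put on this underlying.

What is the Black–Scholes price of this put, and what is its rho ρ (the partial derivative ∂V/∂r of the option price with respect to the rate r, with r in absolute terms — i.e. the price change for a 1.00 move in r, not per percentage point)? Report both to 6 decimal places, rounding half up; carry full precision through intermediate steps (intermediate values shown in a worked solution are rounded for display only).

price = 6.850703
ρ = -22.565624

σ√T = 0.544·√0.8791 = 0.510056
d₁ = (ln(S/K) + (r+σ²/2)T) / (σ√T) = (ln(100.33/77.05) + (0.0663+0.544²/2)·0.8791) / 0.510056 = (0.264010 + 0.188363) / 0.510056 = 0.886909
d₂ = d₁ − σ√T = 0.886909 − 0.510056 = 0.376852
e^{−rT} = e^{−0.0663·0.8791} = 0.943382
N(−d₁) = 0.187564,  N(−d₂) = 0.353142
Put price V = K·e^{−rT}·N(−d₂) − S·N(−d₁) = 25.669007 − 18.818304 = 6.850703
ρ = −K·T·e^{−rT}·N(−d₂) = -22.565624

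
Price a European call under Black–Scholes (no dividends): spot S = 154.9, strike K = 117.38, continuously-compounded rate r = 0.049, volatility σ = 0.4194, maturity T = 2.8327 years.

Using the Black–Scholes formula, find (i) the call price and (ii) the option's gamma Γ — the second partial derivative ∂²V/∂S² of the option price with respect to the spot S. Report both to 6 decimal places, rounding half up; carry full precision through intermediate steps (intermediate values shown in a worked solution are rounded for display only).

price = 67.468142
Γ = 0.002340

σ√T = 0.4194·√2.8327 = 0.705876
d₁ = (ln(S/K) + (r+σ²/2)T) / (σ√T) = (ln(154.9/117.38) + (0.049+0.4194²/2)·2.8327) / 0.705876 = (0.277363 + 0.387933) / 0.705876 = 0.942511
d₂ = d₁ − σ√T = 0.942511 − 0.705876 = 0.236634
e^{−rT} = e^{−0.049·2.8327} = 0.870400
N(d₁) = 0.827034,  N(d₂) = 0.593530
Call price V = S·N(d₁) − K·e^{−rT}·N(d₂) = 128.107636 − 60.639494 = 67.468142
φ(d₁) = (1/√(2π))·e^{−d₁²/2} = 0.255866
Γ = φ(d₁) / (S·σ·√T) = 0.002340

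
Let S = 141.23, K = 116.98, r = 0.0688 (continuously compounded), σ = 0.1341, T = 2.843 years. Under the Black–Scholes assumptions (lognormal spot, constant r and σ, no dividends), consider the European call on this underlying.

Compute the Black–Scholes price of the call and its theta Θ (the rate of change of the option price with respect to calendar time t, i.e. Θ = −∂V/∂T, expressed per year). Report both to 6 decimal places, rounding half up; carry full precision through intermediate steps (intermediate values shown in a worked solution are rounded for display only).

σ√T = 0.1341·√2.843 = 0.226109
d₁ = (ln(S/K) + (r+σ²/2)T) / (σ√T) = (ln(141.23/116.98) + (0.0688+0.1341²/2)·2.843) / 0.226109 = (0.188387 + 0.221161) / 0.226109 = 1.811287
d₂ = d₁ − σ√T = 1.811287 − 0.226109 = 1.585179
e^{−rT} = e^{−0.0688·2.843} = 0.822342
N(d₁) = 0.964952,  N(d₂) = 0.943537
Call price V = S·N(d₁) − K·e^{−rT}·N(d₂) = 136.280143 − 90.766022 = 45.514121
φ(d₁) = (1/√(2π))·e^{−d₁²/2} = 0.077357
Θ = −S·φ(d₁)·σ/(2√T) − r·K·e^{−rT}·N(d₂) = −0.434449 − 6.244702 = -6.679152

price = 45.514121
Θ = -6.679152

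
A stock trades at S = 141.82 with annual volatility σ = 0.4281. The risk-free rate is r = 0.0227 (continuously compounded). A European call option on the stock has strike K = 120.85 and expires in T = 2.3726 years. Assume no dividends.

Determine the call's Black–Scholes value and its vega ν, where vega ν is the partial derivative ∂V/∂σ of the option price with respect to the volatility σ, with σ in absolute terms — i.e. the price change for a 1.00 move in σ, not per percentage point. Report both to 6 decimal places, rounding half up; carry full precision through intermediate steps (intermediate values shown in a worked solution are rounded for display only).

price = 48.425815
ν = 70.367555

σ√T = 0.4281·√2.3726 = 0.659413
d₁ = (ln(S/K) + (r+σ²/2)T) / (σ√T) = (ln(141.82/120.85) + (0.0227+0.4281²/2)·2.3726) / 0.659413 = (0.160009 + 0.271271) / 0.659413 = 0.654035
d₂ = d₁ − σ√T = 0.654035 − 0.659413 = -0.005378
e^{−rT} = e^{−0.0227·2.3726} = 0.947567
N(d₁) = 0.743455,  N(d₂) = 0.497855
Call price V = S·N(d₁) − K·e^{−rT}·N(d₂) = 105.436850 − 57.011035 = 48.425815
φ(d₁) = (1/√(2π))·e^{−d₁²/2} = 0.322124
ν = S·φ(d₁)·√T = 70.367555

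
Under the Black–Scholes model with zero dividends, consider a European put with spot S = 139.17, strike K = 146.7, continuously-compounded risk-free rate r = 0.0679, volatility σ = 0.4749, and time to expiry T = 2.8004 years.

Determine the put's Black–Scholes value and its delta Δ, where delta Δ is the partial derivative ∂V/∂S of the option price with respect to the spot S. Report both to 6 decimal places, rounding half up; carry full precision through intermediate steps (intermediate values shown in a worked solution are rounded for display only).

price = 31.860407
Δ = -0.284231

σ√T = 0.4749·√2.8004 = 0.794716
d₁ = (ln(S/K) + (r+σ²/2)T) / (σ√T) = (ln(139.17/146.7) + (0.0679+0.4749²/2)·2.8004) / 0.794716 = (-0.052693 + 0.505934) / 0.794716 = 0.570318
d₂ = d₁ − σ√T = 0.570318 − 0.794716 = -0.224399
e^{−rT} = e^{−0.0679·2.8004} = 0.826837
N(−d₁) = 0.284231,  N(−d₂) = 0.588777
Put price V = K·e^{−rT}·N(−d₂) − S·N(−d₁) = 71.416856 − 39.556448 = 31.860407
Δ = −N(−d₁) = -0.284231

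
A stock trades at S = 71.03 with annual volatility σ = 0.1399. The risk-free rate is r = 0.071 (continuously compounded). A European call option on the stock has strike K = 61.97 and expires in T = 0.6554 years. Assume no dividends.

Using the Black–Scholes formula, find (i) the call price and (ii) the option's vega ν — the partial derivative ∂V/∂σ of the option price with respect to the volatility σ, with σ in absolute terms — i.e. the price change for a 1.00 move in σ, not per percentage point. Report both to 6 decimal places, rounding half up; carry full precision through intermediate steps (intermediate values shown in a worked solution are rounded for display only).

σ√T = 0.1399·√0.6554 = 0.113259
d₁ = (ln(S/K) + (r+σ²/2)T) / (σ√T) = (ln(71.03/61.97) + (0.071+0.1399²/2)·0.6554) / 0.113259 = (0.136452 + 0.052947) / 0.113259 = 1.672272
d₂ = d₁ − σ√T = 1.672272 − 0.113259 = 1.559013
e^{−rT} = e^{−0.071·0.6554} = 0.954533
N(d₁) = 0.952765,  N(d₂) = 0.940503
Call price V = S·N(d₁) − K·e^{−rT}·N(d₂) = 67.674873 − 55.633024 = 12.041849
φ(d₁) = (1/√(2π))·e^{−d₁²/2} = 0.098551
ν = S·φ(d₁)·√T = 5.667013

price = 12.041849
ν = 5.667013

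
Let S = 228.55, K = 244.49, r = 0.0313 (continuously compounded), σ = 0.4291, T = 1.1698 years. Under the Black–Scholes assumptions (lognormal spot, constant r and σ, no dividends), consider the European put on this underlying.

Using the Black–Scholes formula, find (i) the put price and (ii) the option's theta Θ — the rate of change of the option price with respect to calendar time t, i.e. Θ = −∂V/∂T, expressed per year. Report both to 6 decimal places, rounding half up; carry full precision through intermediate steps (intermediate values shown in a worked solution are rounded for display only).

σ√T = 0.4291·√1.1698 = 0.464103
d₁ = (ln(S/K) + (r+σ²/2)T) / (σ√T) = (ln(228.55/244.49) + (0.0313+0.4291²/2)·1.1698) / 0.464103 = (-0.067419 + 0.144311) / 0.464103 = 0.165677
d₂ = d₁ − σ√T = 0.165677 − 0.464103 = -0.298426
e^{−rT} = e^{−0.0313·1.1698} = 0.964047
N(−d₁) = 0.434206,  N(−d₂) = 0.617311
Put price V = K·e^{−rT}·N(−d₂) − S·N(−d₁) = 145.500186 − 99.237699 = 46.262488
φ(d₁) = (1/√(2π))·e^{−d₁²/2} = 0.393504
Θ = −S·φ(d₁)·σ/(2√T) + r·K·e^{−rT}·N(−d₂) = −17.840358 + 4.554156 = -13.286202

price = 46.262488
Θ = -13.286202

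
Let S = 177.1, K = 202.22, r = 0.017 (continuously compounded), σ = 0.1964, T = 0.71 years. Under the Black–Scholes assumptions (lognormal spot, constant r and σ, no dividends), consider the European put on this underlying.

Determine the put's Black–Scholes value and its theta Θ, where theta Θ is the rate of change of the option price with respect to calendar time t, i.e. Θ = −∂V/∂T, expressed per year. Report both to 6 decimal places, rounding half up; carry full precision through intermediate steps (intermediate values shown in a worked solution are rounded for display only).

price = 26.922041
Θ = -3.996027

σ√T = 0.1964·√0.71 = 0.165490
d₁ = (ln(S/K) + (r+σ²/2)T) / (σ√T) = (ln(177.1/202.22) + (0.017+0.1964²/2)·0.71) / 0.165490 = (-0.132642 + 0.025763) / 0.165490 = -0.645831
d₂ = d₁ − σ√T = -0.645831 − 0.165490 = -0.811320
e^{−rT} = e^{−0.017·0.71} = 0.988003
N(−d₁) = 0.740806,  N(−d₂) = 0.791409
Put price V = K·e^{−rT}·N(−d₂) − S·N(−d₁) = 158.118700 − 131.196659 = 26.922041
φ(d₁) = (1/√(2π))·e^{−d₁²/2} = 0.323846
Θ = −S·φ(d₁)·σ/(2√T) + r·K·e^{−rT}·N(−d₂) = −6.684045 + 2.688018 = -3.996027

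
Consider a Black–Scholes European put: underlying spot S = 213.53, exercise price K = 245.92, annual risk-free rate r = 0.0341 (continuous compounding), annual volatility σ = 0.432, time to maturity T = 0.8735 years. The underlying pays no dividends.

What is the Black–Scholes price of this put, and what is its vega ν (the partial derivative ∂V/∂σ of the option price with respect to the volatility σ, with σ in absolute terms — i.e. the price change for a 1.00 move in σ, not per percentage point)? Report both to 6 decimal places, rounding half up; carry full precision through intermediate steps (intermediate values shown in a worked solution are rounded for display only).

σ√T = 0.432·√0.8735 = 0.403752
d₁ = (ln(S/K) + (r+σ²/2)T) / (σ√T) = (ln(213.53/245.92) + (0.0341+0.432²/2)·0.8735) / 0.403752 = (-0.141229 + 0.111294) / 0.403752 = -0.074141
d₂ = d₁ − σ√T = -0.074141 − 0.403752 = -0.477893
e^{−rT} = e^{−0.0341·0.8735} = 0.970653
N(−d₁) = 0.529551,  N(−d₂) = 0.683637
Put price V = K·e^{−rT}·N(−d₂) − S·N(−d₁) = 163.186161 − 113.074993 = 50.111167
φ(d₁) = (1/√(2π))·e^{−d₁²/2} = 0.397847
ν = S·φ(d₁)·√T = 79.397493

price = 50.111167
ν = 79.397493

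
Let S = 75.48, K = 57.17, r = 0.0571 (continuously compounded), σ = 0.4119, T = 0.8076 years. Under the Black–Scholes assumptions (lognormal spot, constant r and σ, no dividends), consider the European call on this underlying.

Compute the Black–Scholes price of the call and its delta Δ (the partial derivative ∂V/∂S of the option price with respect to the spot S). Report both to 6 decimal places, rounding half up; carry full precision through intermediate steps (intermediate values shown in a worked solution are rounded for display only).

price = 23.357624
Δ = 0.855484

σ√T = 0.4119·√0.8076 = 0.370160
d₁ = (ln(S/K) + (r+σ²/2)T) / (σ√T) = (ln(75.48/57.17) + (0.0571+0.4119²/2)·0.8076) / 0.370160 = (0.277838 + 0.114623) / 0.370160 = 1.060248
d₂ = d₁ − σ√T = 1.060248 − 0.370160 = 0.690087
e^{−rT} = e^{−0.0571·0.8076} = 0.954933
N(d₁) = 0.855484,  N(d₂) = 0.754930
Call price V = S·N(d₁) − K·e^{−rT}·N(d₂) = 64.571937 − 41.214313 = 23.357624
Δ = N(d₁) = 0.855484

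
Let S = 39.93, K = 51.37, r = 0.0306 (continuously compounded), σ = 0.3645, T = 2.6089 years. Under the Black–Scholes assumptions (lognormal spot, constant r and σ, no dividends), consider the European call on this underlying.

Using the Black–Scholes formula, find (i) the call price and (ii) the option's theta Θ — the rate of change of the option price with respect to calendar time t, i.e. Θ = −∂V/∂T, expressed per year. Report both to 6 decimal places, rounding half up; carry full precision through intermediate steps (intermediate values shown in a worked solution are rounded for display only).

price = 6.779126
Θ = -2.201905

σ√T = 0.3645·√2.6089 = 0.588744
d₁ = (ln(S/K) + (r+σ²/2)T) / (σ√T) = (ln(39.93/51.37) + (0.0306+0.3645²/2)·2.6089) / 0.588744 = (-0.251926 + 0.253142) / 0.588744 = 0.002065
d₂ = d₁ − σ√T = 0.002065 − 0.588744 = -0.586679
e^{−rT} = e^{−0.0306·2.6089} = 0.923271
N(d₁) = 0.500824,  N(d₂) = 0.278710
Call price V = S·N(d₁) − K·e^{−rT}·N(d₂) = 19.997887 − 13.218761 = 6.779126
φ(d₁) = (1/√(2π))·e^{−d₁²/2} = 0.398941
Θ = −S·φ(d₁)·σ/(2√T) − r·K·e^{−rT}·N(d₂) = −1.797410 − 0.404494 = -2.201905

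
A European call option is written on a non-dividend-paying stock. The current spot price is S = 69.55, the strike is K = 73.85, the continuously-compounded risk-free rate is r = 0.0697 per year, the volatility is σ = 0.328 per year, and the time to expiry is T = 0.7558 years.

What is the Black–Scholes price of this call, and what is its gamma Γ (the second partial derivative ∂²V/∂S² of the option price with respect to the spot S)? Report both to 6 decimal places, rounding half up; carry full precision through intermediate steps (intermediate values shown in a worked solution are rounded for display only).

price = 7.661590
Γ = 0.019979

σ√T = 0.328·√0.7558 = 0.285153
d₁ = (ln(S/K) + (r+σ²/2)T) / (σ√T) = (ln(69.55/73.85) + (0.0697+0.328²/2)·0.7558) / 0.285153 = (-0.059990 + 0.093335) / 0.285153 = 0.116938
d₂ = d₁ − σ√T = 0.116938 − 0.285153 = -0.168215
e^{−rT} = e^{−0.0697·0.7558} = 0.948684
N(d₁) = 0.546545,  N(d₂) = 0.433207
Call price V = S·N(d₁) − K·e^{−rT}·N(d₂) = 38.012232 − 30.350642 = 7.661590
φ(d₁) = (1/√(2π))·e^{−d₁²/2} = 0.396224
Γ = φ(d₁) / (S·σ·√T) = 0.019979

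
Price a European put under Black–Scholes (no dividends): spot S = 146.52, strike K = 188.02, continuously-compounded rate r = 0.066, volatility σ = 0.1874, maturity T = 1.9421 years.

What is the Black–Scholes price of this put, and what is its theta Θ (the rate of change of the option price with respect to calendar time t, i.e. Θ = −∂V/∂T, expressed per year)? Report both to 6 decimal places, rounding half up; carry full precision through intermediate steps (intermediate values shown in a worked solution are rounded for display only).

price = 27.345389
Θ = 4.185709

σ√T = 0.1874·√1.9421 = 0.261159
d₁ = (ln(S/K) + (r+σ²/2)T) / (σ√T) = (ln(146.52/188.02) + (0.066+0.1874²/2)·1.9421) / 0.261159 = (-0.249386 + 0.162281) / 0.261159 = -0.333535
d₂ = d₁ − σ√T = -0.333535 − 0.261159 = -0.594694
e^{−rT} = e^{−0.066·1.9421} = 0.879696
N(−d₁) = 0.630635,  N(−d₂) = 0.723976
Put price V = K·e^{−rT}·N(−d₂) − S·N(−d₁) = 119.745992 − 92.400603 = 27.345389
φ(d₁) = (1/√(2π))·e^{−d₁²/2} = 0.377358
Θ = −S·φ(d₁)·σ/(2√T) + r·K·e^{−rT}·N(−d₂) = −3.717527 + 7.903235 = 4.185709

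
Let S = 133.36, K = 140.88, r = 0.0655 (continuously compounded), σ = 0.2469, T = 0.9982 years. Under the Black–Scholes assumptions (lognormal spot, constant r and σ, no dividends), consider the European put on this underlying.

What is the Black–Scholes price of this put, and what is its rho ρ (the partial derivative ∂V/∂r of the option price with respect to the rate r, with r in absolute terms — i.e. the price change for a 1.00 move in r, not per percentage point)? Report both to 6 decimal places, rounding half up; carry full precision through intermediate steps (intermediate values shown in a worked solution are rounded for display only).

σ√T = 0.2469·√0.9982 = 0.246678
d₁ = (ln(S/K) + (r+σ²/2)T) / (σ√T) = (ln(133.36/140.88) + (0.0655+0.2469²/2)·0.9982) / 0.246678 = (-0.054856 + 0.095807) / 0.246678 = 0.166009
d₂ = d₁ − σ√T = 0.166009 − 0.246678 = -0.080668
e^{−rT} = e^{−0.0655·0.9982} = 0.936709
N(−d₁) = 0.434075,  N(−d₂) = 0.532147
Put price V = K·e^{−rT}·N(−d₂) − S·N(−d₁) = 70.224067 − 57.888212 = 12.335854
ρ = −K·T·e^{−rT}·N(−d₂) = -70.097663

price = 12.335854
ρ = -70.097663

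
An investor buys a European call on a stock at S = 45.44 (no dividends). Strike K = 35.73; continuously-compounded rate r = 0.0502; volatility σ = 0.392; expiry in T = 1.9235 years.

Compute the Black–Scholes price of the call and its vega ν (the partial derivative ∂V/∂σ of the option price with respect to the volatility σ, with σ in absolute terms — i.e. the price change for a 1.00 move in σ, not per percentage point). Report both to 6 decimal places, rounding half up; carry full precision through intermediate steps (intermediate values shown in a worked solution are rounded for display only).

σ√T = 0.392·√1.9235 = 0.543666
d₁ = (ln(S/K) + (r+σ²/2)T) / (σ√T) = (ln(45.44/35.73) + (0.0502+0.392²/2)·1.9235) / 0.543666 = (0.240402 + 0.244346) / 0.543666 = 0.891629
d₂ = d₁ − σ√T = 0.891629 − 0.543666 = 0.347963
e^{−rT} = e^{−0.0502·1.9235} = 0.907956
N(d₁) = 0.813704,  N(d₂) = 0.636066
Call price V = S·N(d₁) − K·e^{−rT}·N(d₂) = 36.974709 − 20.634777 = 16.339933
φ(d₁) = (1/√(2π))·e^{−d₁²/2} = 0.268088
ν = S·φ(d₁)·√T = 16.895151

price = 16.339933
ν = 16.895151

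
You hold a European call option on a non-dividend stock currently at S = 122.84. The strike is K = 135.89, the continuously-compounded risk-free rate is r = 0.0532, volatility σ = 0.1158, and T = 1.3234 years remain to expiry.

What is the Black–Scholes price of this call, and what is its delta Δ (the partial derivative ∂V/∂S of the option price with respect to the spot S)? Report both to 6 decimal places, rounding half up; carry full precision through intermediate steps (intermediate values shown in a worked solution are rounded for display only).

price = 4.892155
Δ = 0.435345

σ√T = 0.1158·√1.3234 = 0.133215
d₁ = (ln(S/K) + (r+σ²/2)T) / (σ√T) = (ln(122.84/135.89) + (0.0532+0.1158²/2)·1.3234) / 0.133215 = (-0.100963 + 0.079278) / 0.133215 = -0.162782
d₂ = d₁ − σ√T = -0.162782 − 0.133215 = -0.295997
e^{−rT} = e^{−0.0532·1.3234} = 0.932016
N(d₁) = 0.435345,  N(d₂) = 0.383616
Call price V = S·N(d₁) − K·e^{−rT}·N(d₂) = 53.477804 − 48.585649 = 4.892155
Δ = N(d₁) = 0.435345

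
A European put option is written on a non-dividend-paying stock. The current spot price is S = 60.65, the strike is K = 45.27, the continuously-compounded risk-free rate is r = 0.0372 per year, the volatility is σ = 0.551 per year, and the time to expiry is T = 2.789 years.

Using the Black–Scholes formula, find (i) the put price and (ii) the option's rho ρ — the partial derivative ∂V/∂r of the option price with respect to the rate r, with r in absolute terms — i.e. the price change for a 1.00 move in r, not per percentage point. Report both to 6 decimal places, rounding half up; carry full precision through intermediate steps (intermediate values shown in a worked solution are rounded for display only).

price = 9.570340
ρ = -58.246931

σ√T = 0.551·√2.789 = 0.920186
d₁ = (ln(S/K) + (r+σ²/2)T) / (σ√T) = (ln(60.65/45.27) + (0.0372+0.551²/2)·2.789) / 0.920186 = (0.292475 + 0.527122) / 0.920186 = 0.890686
d₂ = d₁ − σ√T = 0.890686 − 0.920186 = -0.029500
e^{−rT} = e^{−0.0372·2.789} = 0.901450
N(−d₁) = 0.186549,  N(−d₂) = 0.511767
Put price V = K·e^{−rT}·N(−d₂) − S·N(−d₁) = 20.884522 − 11.314182 = 9.570340
ρ = −K·T·e^{−rT}·N(−d₂) = -58.246931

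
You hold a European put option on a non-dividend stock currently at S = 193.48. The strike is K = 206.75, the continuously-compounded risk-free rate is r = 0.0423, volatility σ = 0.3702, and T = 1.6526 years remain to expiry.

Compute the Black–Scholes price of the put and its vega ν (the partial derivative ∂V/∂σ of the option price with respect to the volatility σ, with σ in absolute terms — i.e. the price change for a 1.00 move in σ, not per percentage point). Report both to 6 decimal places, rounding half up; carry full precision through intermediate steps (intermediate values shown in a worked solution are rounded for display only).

σ√T = 0.3702·√1.6526 = 0.475905
d₁ = (ln(S/K) + (r+σ²/2)T) / (σ√T) = (ln(193.48/206.75) + (0.0423+0.3702²/2)·1.6526) / 0.475905 = (-0.066336 + 0.183148) / 0.475905 = 0.245451
d₂ = d₁ − σ√T = 0.245451 − 0.475905 = -0.230454
e^{−rT} = e^{−0.0423·1.6526} = 0.932482
N(−d₁) = 0.403053,  N(−d₂) = 0.591130
Put price V = K·e^{−rT}·N(−d₂) − S·N(−d₁) = 113.964453 − 77.982779 = 35.981673
φ(d₁) = (1/√(2π))·e^{−d₁²/2} = 0.387104
ν = S·φ(d₁)·√T = 96.282570

price = 35.981673
ν = 96.282570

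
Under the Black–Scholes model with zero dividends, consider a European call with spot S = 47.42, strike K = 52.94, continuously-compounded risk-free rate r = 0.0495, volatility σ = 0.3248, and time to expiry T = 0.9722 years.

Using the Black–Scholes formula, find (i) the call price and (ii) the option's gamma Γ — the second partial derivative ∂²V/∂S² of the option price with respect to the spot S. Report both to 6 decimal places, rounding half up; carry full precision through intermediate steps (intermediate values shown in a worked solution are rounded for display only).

price = 4.824527
Γ = 0.026255

σ√T = 0.3248·√0.9722 = 0.320253
d₁ = (ln(S/K) + (r+σ²/2)T) / (σ√T) = (ln(47.42/52.94) + (0.0495+0.3248²/2)·0.9722) / 0.320253 = (-0.110115 + 0.099405) / 0.320253 = -0.033443
d₂ = d₁ − σ√T = -0.033443 − 0.320253 = -0.353696
e^{−rT} = e^{−0.0495·0.9722} = 0.953016
N(d₁) = 0.486661,  N(d₂) = 0.361783
Call price V = S·N(d₁) − K·e^{−rT}·N(d₂) = 23.077458 − 18.252930 = 4.824527
φ(d₁) = (1/√(2π))·e^{−d₁²/2} = 0.398719
Γ = φ(d₁) / (S·σ·√T) = 0.026255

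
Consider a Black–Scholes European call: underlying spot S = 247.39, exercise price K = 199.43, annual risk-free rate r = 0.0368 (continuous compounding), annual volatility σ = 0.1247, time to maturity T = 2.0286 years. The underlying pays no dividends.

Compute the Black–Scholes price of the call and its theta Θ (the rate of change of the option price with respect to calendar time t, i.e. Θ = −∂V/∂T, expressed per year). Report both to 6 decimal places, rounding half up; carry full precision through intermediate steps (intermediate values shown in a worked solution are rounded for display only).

σ√T = 0.1247·√2.0286 = 0.177609
d₁ = (ln(S/K) + (r+σ²/2)T) / (σ√T) = (ln(247.39/199.43) + (0.0368+0.1247²/2)·2.0286) / 0.177609 = (0.215503 + 0.090425) / 0.177609 = 1.722480
d₂ = d₁ − σ√T = 1.722480 − 0.177609 = 1.544871
e^{−rT} = e^{−0.0368·2.0286} = 0.928066
N(d₁) = 0.957509,  N(d₂) = 0.938811
Call price V = S·N(d₁) − K·e^{−rT}·N(d₂) = 236.878070 − 173.759121 = 63.118949
φ(d₁) = (1/√(2π))·e^{−d₁²/2} = 0.090500
Θ = −S·φ(d₁)·σ/(2√T) − r·K·e^{−rT}·N(d₂) = −0.980096 − 6.394336 = -7.374431

price = 63.118949
Θ = -7.374431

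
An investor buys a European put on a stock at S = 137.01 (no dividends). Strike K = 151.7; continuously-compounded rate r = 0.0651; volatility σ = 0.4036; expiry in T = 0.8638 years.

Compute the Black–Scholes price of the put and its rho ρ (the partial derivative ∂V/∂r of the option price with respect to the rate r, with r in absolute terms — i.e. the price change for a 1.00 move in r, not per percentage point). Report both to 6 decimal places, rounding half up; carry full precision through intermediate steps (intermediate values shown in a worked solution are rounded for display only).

σ√T = 0.4036·√0.8638 = 0.375109
d₁ = (ln(S/K) + (r+σ²/2)T) / (σ√T) = (ln(137.01/151.7) + (0.0651+0.4036²/2)·0.8638) / 0.375109 = (-0.101851 + 0.126587) / 0.375109 = 0.065943
d₂ = d₁ − σ√T = 0.065943 − 0.375109 = -0.309166
e^{−rT} = e^{−0.0651·0.8638} = 0.945318
N(−d₁) = 0.473712,  N(−d₂) = 0.621402
Put price V = K·e^{−rT}·N(−d₂) − S·N(−d₁) = 89.112098 − 64.903219 = 24.208878
ρ = −K·T·e^{−rT}·N(−d₂) = -76.975030

price = 24.208878
ρ = -76.975030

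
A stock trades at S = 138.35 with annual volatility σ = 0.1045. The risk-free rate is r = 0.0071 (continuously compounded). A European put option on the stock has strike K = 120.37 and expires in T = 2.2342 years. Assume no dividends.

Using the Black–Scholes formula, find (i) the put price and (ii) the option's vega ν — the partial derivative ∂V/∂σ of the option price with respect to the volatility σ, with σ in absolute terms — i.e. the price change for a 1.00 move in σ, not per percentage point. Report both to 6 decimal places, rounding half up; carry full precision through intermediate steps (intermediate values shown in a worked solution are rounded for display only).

σ√T = 0.1045·√2.2342 = 0.156199
d₁ = (ln(S/K) + (r+σ²/2)T) / (σ√T) = (ln(138.35/120.37) + (0.0071+0.1045²/2)·2.2342) / 0.156199 = (0.139216 + 0.028062) / 0.156199 = 1.070932
d₂ = d₁ − σ√T = 1.070932 − 0.156199 = 0.914734
e^{−rT} = e^{−0.0071·2.2342} = 0.984262
N(−d₁) = 0.142100,  N(−d₂) = 0.180166
Put price V = K·e^{−rT}·N(−d₂) − S·N(−d₁) = 21.345252 − 19.659524 = 1.685728
φ(d₁) = (1/√(2π))·e^{−d₁²/2} = 0.224835
ν = S·φ(d₁)·√T = 46.494857

price = 1.685728
ν = 46.494857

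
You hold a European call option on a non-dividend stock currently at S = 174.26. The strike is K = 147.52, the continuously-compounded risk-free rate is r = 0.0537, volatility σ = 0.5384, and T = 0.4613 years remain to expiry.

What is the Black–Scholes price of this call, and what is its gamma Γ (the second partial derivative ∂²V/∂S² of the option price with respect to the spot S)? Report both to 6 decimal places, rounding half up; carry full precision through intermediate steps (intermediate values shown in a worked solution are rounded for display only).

σ√T = 0.5384·√0.4613 = 0.365676
d₁ = (ln(S/K) + (r+σ²/2)T) / (σ√T) = (ln(174.26/147.52) + (0.0537+0.5384²/2)·0.4613) / 0.365676 = (0.166585 + 0.091631) / 0.365676 = 0.706133
d₂ = d₁ − σ√T = 0.706133 − 0.365676 = 0.340457
e^{−rT} = e^{−0.0537·0.4613} = 0.975532
N(d₁) = 0.759947,  N(d₂) = 0.633244
Call price V = S·N(d₁) − K·e^{−rT}·N(d₂) = 132.428410 − 91.130447 = 41.297963
φ(d₁) = (1/√(2π))·e^{−d₁²/2} = 0.310910
Γ = φ(d₁) / (S·σ·√T) = 0.004879

price = 41.297963
Γ = 0.004879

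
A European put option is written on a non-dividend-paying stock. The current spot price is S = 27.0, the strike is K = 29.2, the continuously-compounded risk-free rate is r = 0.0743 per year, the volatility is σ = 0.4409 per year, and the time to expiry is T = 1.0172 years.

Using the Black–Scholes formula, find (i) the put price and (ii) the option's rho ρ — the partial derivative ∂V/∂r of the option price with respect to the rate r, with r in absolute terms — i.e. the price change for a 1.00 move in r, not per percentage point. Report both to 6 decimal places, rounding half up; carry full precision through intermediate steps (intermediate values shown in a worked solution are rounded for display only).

price = 4.794493
ρ = -16.259235

σ√T = 0.4409·√1.0172 = 0.444676
d₁ = (ln(S/K) + (r+σ²/2)T) / (σ√T) = (ln(27.0/29.2) + (0.0743+0.4409²/2)·1.0172) / 0.444676 = (-0.078332 + 0.174446) / 0.444676 = 0.216145
d₂ = d₁ − σ√T = 0.216145 − 0.444676 = -0.228531
e^{−rT} = e^{−0.0743·1.0172} = 0.927207
N(−d₁) = 0.414437,  N(−d₂) = 0.590383
Put price V = K·e^{−rT}·N(−d₂) − S·N(−d₁) = 15.984305 − 11.189811 = 4.794493
ρ = −K·T·e^{−rT}·N(−d₂) = -16.259235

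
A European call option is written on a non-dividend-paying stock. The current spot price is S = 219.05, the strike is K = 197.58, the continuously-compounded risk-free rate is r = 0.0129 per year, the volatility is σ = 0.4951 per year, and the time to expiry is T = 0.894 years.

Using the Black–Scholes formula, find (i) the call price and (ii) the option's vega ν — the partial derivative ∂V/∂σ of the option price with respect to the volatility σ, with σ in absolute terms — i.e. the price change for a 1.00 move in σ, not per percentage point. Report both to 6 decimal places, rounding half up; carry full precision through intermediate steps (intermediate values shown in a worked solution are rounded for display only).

σ√T = 0.4951·√0.894 = 0.468125
d₁ = (ln(S/K) + (r+σ²/2)T) / (σ√T) = (ln(219.05/197.58) + (0.0129+0.4951²/2)·0.894) / 0.468125 = (0.103156 + 0.121103) / 0.468125 = 0.479059
d₂ = d₁ − σ√T = 0.479059 − 0.468125 = 0.010934
e^{−rT} = e^{−0.0129·0.894} = 0.988534
N(d₁) = 0.684052,  N(d₂) = 0.504362
Call price V = S·N(d₁) − K·e^{−rT}·N(d₂) = 149.841529 − 98.509214 = 51.332316
φ(d₁) = (1/√(2π))·e^{−d₁²/2} = 0.355693
ν = S·φ(d₁)·√T = 73.669428

price = 51.332316
ν = 73.669428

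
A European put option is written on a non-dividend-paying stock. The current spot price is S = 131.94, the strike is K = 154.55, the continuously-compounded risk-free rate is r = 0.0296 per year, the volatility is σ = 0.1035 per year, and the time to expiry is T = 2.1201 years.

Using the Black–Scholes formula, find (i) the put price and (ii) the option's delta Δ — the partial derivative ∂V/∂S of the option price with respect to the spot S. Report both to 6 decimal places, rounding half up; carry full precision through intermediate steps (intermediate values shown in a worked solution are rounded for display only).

price = 16.536045
Δ = -0.711506

σ√T = 0.1035·√2.1201 = 0.150702
d₁ = (ln(S/K) + (r+σ²/2)T) / (σ√T) = (ln(131.94/154.55) + (0.0296+0.1035²/2)·2.1201) / 0.150702 = (-0.158170 + 0.074110) / 0.150702 = -0.557790
d₂ = d₁ − σ√T = -0.557790 − 0.150702 = -0.708491
e^{−rT} = e^{−0.0296·2.1201} = 0.939174
N(−d₁) = 0.711506,  N(−d₂) = 0.760680
Put price V = K·e^{−rT}·N(−d₂) − S·N(−d₁) = 110.412143 − 93.876098 = 16.536045
Δ = −N(−d₁) = -0.711506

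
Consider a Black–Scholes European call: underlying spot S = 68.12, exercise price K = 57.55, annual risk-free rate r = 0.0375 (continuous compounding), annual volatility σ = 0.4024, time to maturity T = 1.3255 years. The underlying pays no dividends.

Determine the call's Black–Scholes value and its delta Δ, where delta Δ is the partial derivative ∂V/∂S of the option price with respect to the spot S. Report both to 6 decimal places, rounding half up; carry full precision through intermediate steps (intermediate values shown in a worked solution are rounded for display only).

σ√T = 0.4024·√1.3255 = 0.463285
d₁ = (ln(S/K) + (r+σ²/2)T) / (σ√T) = (ln(68.12/57.55) + (0.0375+0.4024²/2)·1.3255) / 0.463285 = (0.168617 + 0.157023) / 0.463285 = 0.702893
d₂ = d₁ − σ√T = 0.702893 − 0.463285 = 0.239608
e^{−rT} = e^{−0.0375·1.3255} = 0.951509
N(d₁) = 0.758939,  N(d₂) = 0.594683
Call price V = S·N(d₁) − K·e^{−rT}·N(d₂) = 51.698900 − 32.564441 = 19.134459
Δ = N(d₁) = 0.758939

price = 19.134459
Δ = 0.758939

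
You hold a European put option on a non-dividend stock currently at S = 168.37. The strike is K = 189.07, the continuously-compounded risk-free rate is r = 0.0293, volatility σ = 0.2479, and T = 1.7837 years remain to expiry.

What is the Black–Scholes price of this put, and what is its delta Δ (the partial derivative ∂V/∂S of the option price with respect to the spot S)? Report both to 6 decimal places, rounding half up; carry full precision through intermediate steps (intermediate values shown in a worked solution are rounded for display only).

σ√T = 0.2479·√1.7837 = 0.331083
d₁ = (ln(S/K) + (r+σ²/2)T) / (σ√T) = (ln(168.37/189.07) + (0.0293+0.2479²/2)·1.7837) / 0.331083 = (-0.115953 + 0.107071) / 0.331083 = -0.026830
d₂ = d₁ − σ√T = -0.026830 − 0.331083 = -0.357913
e^{−rT} = e^{−0.0293·1.7837} = 0.949080
N(−d₁) = 0.510702,  N(−d₂) = 0.639796
Put price V = K·e^{−rT}·N(−d₂) − S·N(−d₁) = 114.806570 − 85.986929 = 28.819641
Δ = −N(−d₁) = -0.510702

price = 28.819641
Δ = -0.510702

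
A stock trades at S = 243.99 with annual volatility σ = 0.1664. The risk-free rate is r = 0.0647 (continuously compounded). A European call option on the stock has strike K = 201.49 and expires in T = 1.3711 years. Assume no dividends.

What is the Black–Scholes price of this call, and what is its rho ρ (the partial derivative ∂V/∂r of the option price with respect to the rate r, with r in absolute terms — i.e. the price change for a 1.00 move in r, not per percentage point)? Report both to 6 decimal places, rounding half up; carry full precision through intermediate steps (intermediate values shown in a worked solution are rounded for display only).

σ√T = 0.1664·√1.3711 = 0.194844
d₁ = (ln(S/K) + (r+σ²/2)T) / (σ√T) = (ln(243.99/201.49) + (0.0647+0.1664²/2)·1.3711) / 0.194844 = (0.191387 + 0.107692) / 0.194844 = 1.534968
d₂ = d₁ − σ√T = 1.534968 − 0.194844 = 1.340123
e^{−rT} = e^{−0.0647·1.3711} = 0.915111
N(d₁) = 0.937604,  N(d₂) = 0.909897
Call price V = S·N(d₁) − K·e^{−rT}·N(d₂) = 228.766028 − 167.772033 = 60.993995
ρ = K·T·e^{−rT}·N(d₂) = 230.032234

price = 60.993995
ρ = 230.032234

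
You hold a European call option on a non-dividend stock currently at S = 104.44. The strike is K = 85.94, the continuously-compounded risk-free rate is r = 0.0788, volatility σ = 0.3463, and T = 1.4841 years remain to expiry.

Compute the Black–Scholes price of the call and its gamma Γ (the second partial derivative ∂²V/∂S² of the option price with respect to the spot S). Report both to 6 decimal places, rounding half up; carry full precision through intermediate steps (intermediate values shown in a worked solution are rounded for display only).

σ√T = 0.3463·√1.4841 = 0.421875
d₁ = (ln(S/K) + (r+σ²/2)T) / (σ√T) = (ln(104.44/85.94) + (0.0788+0.3463²/2)·1.4841) / 0.421875 = (0.194963 + 0.205936) / 0.421875 = 0.950280
d₂ = d₁ − σ√T = 0.950280 − 0.421875 = 0.528405
e^{−rT} = e^{−0.0788·1.4841} = 0.889632
N(d₁) = 0.829015,  N(d₂) = 0.701391
Call price V = S·N(d₁) − K·e^{−rT}·N(d₂) = 86.582338 − 53.624841 = 32.957497
φ(d₁) = (1/√(2π))·e^{−d₁²/2} = 0.253991
Γ = φ(d₁) / (S·σ·√T) = 0.005765

price = 32.957497
Γ = 0.005765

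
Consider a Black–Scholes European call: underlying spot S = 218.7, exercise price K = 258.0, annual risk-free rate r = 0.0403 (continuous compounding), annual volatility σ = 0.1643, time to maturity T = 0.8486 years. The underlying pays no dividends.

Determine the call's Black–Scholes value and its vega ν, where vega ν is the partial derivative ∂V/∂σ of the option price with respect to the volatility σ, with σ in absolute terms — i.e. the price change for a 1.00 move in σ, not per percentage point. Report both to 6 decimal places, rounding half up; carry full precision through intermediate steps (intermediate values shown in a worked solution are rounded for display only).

σ√T = 0.1643·√0.8486 = 0.151352
d₁ = (ln(S/K) + (r+σ²/2)T) / (σ√T) = (ln(218.7/258.0) + (0.0403+0.1643²/2)·0.8486) / 0.151352 = (-0.165259 + 0.045652) / 0.151352 = -0.790251
d₂ = d₁ − σ√T = -0.790251 − 0.151352 = -0.941603
e^{−rT} = e^{−0.0403·0.8486} = 0.966380
N(d₁) = 0.214691,  N(d₂) = 0.173198
Call price V = S·N(d₁) − K·e^{−rT}·N(d₂) = 46.952836 − 43.182727 = 3.770110
φ(d₁) = (1/√(2π))·e^{−d₁²/2} = 0.291946
ν = S·φ(d₁)·√T = 58.816971

price = 3.770110
ν = 58.816971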